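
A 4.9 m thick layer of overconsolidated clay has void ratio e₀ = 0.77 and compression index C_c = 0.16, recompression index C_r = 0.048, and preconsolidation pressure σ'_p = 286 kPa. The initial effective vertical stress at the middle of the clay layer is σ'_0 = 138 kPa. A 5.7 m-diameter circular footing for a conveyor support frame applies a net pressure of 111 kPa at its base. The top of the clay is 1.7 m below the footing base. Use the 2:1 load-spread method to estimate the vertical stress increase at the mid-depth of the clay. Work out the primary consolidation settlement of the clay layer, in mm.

S_c ≈ 13.8 mm

Mid-depth of clay below the footing base: z = 1.7 + 4.9/2 = 4.15 m.
Stress increase at mid-clay by the 2:1 spreading method:
Δσ ≈ qD²/(D+z)² = 111×5.7²/(5.7+4.15)² = 37.171 kPa
Final effective stress: σ'_f = 138 + 37.171 = 175.17 kPa.
σ'_f = 175.17 ≤ σ'_p = 286 kPa, so the clay remains overconsolidated and only the recompression index applies:
S_c = C_r·H/(1+e₀)·log₁₀(σ'_f/σ'_0) = 0.048×4.9/1.77×log₁₀(175.17/138)
    = 0.13288 × 0.10358 = 0.01376 m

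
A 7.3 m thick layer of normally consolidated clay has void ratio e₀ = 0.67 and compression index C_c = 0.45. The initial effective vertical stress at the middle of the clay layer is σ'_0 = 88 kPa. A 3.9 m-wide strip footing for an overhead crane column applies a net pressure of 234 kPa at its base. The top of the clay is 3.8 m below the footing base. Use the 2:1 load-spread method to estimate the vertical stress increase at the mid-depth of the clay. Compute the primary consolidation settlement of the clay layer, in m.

Mid-depth of clay below the footing base: z = 3.8 + 7.3/2 = 7.45 m.
Stress increase at mid-clay by the 2:1 spreading method:
Δσ = qB/(B+z) = 234×3.9/(3.9+7.45) = 80.405 kPa
Final effective stress: σ'_f = σ'_0 + Δσ = 88 + 80.405 = 168.41 kPa.
Normally consolidated clay, so the full stress increment lies on the virgin compression line:
S_c = C_c·H/(1+e₀)·log₁₀(σ'_f/σ'_0) = 0.45×7.3/(1+0.67)×log₁₀(168.41/88)
    = 1.9671 × 0.28189 = 0.5545 m

S_c ≈ 0.555 m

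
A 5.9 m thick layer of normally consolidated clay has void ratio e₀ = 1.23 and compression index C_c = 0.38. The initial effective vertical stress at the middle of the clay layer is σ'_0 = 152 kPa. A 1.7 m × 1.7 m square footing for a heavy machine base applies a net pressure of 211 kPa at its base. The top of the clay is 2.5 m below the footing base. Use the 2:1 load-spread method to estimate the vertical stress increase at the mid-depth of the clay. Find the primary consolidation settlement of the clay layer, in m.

Mid-depth of clay below the footing base: z = 2.5 + 5.9/2 = 5.45 m.
Stress increase at mid-clay by the 2:1 spreading method:
Δσ = qBL/((B+z)(L+z)) = 211×1.7×1.7/((1.7+5.45)(1.7+5.45)) = 11.928 kPa
Final effective stress: σ'_f = σ'_0 + Δσ = 152 + 11.928 = 163.93 kPa.
Normally consolidated clay, so the full stress increment lies on the virgin compression line:
S_c = C_c·H/(1+e₀)·log₁₀(σ'_f/σ'_0) = 0.38×5.9/(1+1.23)×log₁₀(163.93/152)
    = 1.0054 × 0.032815 = 0.03299 m

S_c ≈ 0.033 m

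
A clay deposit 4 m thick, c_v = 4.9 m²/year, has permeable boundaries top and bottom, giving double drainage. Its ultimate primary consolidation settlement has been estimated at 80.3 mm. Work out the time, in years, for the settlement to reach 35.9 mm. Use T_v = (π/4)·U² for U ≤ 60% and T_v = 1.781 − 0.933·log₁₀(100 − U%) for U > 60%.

Drainage path length: H_d = H/2 = 2 m (double drainage).
U = S(t)/S_ult = 35.9/80.3 = 0.4471.
U ≤ 60%: T_v = (π/4)·U² = (π/4)×0.44707² = 0.15698.
t = T_v·H_d²/c_v = 0.15698×2²/4.9 = 0.1281 years.

t ≈ 0.128 years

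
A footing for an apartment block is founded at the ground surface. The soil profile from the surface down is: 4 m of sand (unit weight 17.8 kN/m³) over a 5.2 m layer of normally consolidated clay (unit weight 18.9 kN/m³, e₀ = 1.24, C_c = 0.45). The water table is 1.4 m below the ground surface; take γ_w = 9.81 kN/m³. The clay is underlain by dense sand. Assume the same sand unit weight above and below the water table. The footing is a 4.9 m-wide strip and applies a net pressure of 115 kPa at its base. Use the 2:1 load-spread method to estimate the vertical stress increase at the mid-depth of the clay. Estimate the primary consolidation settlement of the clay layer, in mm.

Mid-depth of clay below the ground surface: z = 4 + 5.2/2 = 6.6 m.
Total vertical stress at mid-clay: σ_v = 17.8×4 + 18.9×2.6 = 120.34 kPa.
Pore pressure: u = 9.81×(6.6 − 1.4) = 51.012 kPa.
Initial effective stress: σ'_0 = σ_v − u = 120.34 − 51.012 = 69.328 kPa.
Stress increase at mid-clay by the 2:1 spreading method:
Δσ = qB/(B+z) = 115×4.9/(4.9+6.6) = 49 kPa
Final effective stress: σ'_f = σ'_0 + Δσ = 69.328 + 49 = 118.33 kPa.
Normally consolidated clay, so the full stress increment lies on the virgin compression line:
S_c = C_c·H/(1+e₀)·log₁₀(σ'_f/σ'_0) = 0.45×5.2/(1+1.24)×log₁₀(118.33/69.328)
    = 1.0446 × 0.23219 = 0.2425 m

S_c ≈ 243 mm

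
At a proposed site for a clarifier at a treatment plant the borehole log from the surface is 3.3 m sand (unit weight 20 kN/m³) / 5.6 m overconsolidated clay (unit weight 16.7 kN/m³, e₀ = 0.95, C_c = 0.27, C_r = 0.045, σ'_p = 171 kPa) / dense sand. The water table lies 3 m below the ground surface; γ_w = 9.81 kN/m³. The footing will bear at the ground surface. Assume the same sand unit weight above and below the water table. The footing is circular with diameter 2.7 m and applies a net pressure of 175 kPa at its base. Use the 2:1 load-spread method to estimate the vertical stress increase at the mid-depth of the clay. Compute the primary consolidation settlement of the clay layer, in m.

S_c ≈ 0.0102 m

Mid-depth of clay below the ground surface: z = 3.3 + 5.6/2 = 6.1 m.
Total vertical stress at mid-clay: σ_v = 20×3.3 + 16.7×2.8 = 112.76 kPa.
Pore pressure: u = 9.81×(6.1 − 3) = 30.411 kPa.
Initial effective stress: σ'_0 = σ_v − u = 112.76 − 30.411 = 82.349 kPa.
Stress increase at mid-clay by the 2:1 spreading method:
Δσ ≈ qD²/(D+z)² = 175×2.7²/(2.7+6.1)² = 16.474 kPa
Final effective stress: σ'_f = 82.349 + 16.474 = 98.823 kPa.
σ'_f = 98.823 ≤ σ'_p = 171 kPa, so the clay remains overconsolidated and only the recompression index applies:
S_c = C_r·H/(1+e₀)·log₁₀(σ'_f/σ'_0) = 0.045×5.6/1.95×log₁₀(98.823/82.349)
    = 0.12923 × 0.0792 = 0.01024 m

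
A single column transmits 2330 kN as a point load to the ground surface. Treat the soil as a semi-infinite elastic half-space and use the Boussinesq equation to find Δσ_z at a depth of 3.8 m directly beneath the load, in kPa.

Boussinesq vertical stress below a point load on an elastic half-space:
Δσ_z = 3P/(2πz²) · [1 + (r/z)²]^(−5/2)
r/z = 0/3.8 = 0; [1+(r/z)²]^(−5/2) = 1.
Δσ_z = 3×2330/(2π×3.8²) × 1 = 77.042 × 1 = 77.04 kPa

Δσ_z ≈ 77 kPa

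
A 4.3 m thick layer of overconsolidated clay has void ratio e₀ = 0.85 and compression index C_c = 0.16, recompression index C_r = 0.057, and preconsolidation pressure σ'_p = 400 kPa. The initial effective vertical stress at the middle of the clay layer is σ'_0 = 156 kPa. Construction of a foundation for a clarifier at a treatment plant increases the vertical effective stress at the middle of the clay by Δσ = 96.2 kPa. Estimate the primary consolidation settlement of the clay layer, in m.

S_c ≈ 0.0276 m

Final effective stress: σ'_f = 156 + 96.2 = 252.2 kPa.
σ'_f = 252.2 ≤ σ'_p = 400 kPa, so the clay remains overconsolidated and only the recompression index applies:
S_c = C_r·H/(1+e₀)·log₁₀(σ'_f/σ'_0) = 0.057×4.3/1.85×log₁₀(252.2/156)
    = 0.13249 × 0.20862 = 0.02764 m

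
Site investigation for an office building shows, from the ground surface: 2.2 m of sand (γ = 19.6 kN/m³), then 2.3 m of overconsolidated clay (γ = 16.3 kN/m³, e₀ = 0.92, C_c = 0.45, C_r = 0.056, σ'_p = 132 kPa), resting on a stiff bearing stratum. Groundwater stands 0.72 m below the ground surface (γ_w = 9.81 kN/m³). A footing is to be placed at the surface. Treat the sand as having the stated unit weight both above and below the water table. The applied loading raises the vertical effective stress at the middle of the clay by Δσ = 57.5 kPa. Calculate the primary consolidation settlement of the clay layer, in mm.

Mid-depth of clay below the ground surface: z = 2.2 + 2.3/2 = 3.35 m.
Total vertical stress at mid-clay: σ_v = 19.6×2.2 + 16.3×1.15 = 61.865 kPa.
Pore pressure: u = 9.81×(3.35 − 0.72) = 25.8 kPa.
Initial effective stress: σ'_0 = σ_v − u = 61.865 − 25.8 = 36.065 kPa.
Final effective stress: σ'_f = 36.065 + 57.5 = 93.565 kPa.
σ'_f = 93.565 ≤ σ'_p = 132 kPa, so the clay remains overconsolidated and only the recompression index applies:
S_c = C_r·H/(1+e₀)·log₁₀(σ'_f/σ'_0) = 0.056×2.3/1.92×log₁₀(93.565/36.065)
    = 0.067082 × 0.41403 = 0.02777 m

S_c ≈ 27.8 mm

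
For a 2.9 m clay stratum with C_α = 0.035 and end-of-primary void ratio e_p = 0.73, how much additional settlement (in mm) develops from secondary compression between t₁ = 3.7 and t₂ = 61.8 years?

S_s ≈ 71.7 mm

Secondary compression: S_s = C_α·H/(1+e_p)·log₁₀(t₂/t₁)
S_s = 0.035×2.9/(1+0.73)×log₁₀(61.8/3.7)
    = 0.05867 × 1.223 = 0.07174 m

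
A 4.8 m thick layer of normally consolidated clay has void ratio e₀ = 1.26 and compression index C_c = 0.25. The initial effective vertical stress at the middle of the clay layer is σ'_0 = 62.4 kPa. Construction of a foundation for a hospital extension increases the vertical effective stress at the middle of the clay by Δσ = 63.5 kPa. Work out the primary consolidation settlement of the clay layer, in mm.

Final effective stress: σ'_f = σ'_0 + Δσ = 62.4 + 63.5 = 125.9 kPa.
Normally consolidated clay, so the full stress increment lies on the virgin compression line:
S_c = C_c·H/(1+e₀)·log₁₀(σ'_f/σ'_0) = 0.25×4.8/(1+1.26)×log₁₀(125.9/62.4)
    = 0.53097 × 0.30484 = 0.1619 m

S_c ≈ 162 mm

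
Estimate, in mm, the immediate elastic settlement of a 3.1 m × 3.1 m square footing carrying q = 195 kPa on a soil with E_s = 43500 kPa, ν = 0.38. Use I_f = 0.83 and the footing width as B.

S_e ≈ 9.87 mm

Immediate (elastic) settlement: S_e = q·B·(1−ν²)/E_s · I_f.
S_e = 195 × 3.1 × (1 − 0.38²) / 43500 × 0.83
    = 195 × 3.1 × 0.8556 / 43500 × 0.83
    = 0.009869 m = 9.869 mm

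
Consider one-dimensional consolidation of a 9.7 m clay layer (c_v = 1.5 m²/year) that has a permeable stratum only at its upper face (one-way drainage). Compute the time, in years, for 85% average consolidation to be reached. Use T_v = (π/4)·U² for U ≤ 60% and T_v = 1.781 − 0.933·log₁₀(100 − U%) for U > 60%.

t ≈ 42.9 years

Drainage path length: H_d = H = 9.7 m (single drainage).
U > 60%: T_v = 1.781 − 0.933·log₁₀(100 − 85) = 0.68371.
t = T_v·H_d²/c_v = 0.68371×9.7²/1.5 = 42.89 years.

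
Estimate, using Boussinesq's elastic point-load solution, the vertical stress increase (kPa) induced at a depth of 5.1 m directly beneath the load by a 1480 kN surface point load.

Δσ_z ≈ 27.2 kPa

Boussinesq vertical stress below a point load on an elastic half-space:
Δσ_z = 3P/(2πz²) · [1 + (r/z)²]^(−5/2)
r/z = 0/5.1 = 0; [1+(r/z)²]^(−5/2) = 1.
Δσ_z = 3×1480/(2π×5.1²) × 1 = 27.168 × 1 = 27.17 kPa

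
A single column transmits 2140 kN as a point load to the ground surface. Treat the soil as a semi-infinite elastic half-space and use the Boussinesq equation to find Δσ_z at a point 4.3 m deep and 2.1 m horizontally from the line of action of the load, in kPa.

Boussinesq vertical stress below a point load on an elastic half-space:
Δσ_z = 3P/(2πz²) · [1 + (r/z)²]^(−5/2)
r/z = 2.1/4.3 = 0.48837; [1+(r/z)²]^(−5/2) = 0.58581.
Δσ_z = 3×2140/(2π×4.3²) × 0.58581 = 55.261 × 0.58581 = 32.37 kPa

Δσ_z ≈ 32.4 kPa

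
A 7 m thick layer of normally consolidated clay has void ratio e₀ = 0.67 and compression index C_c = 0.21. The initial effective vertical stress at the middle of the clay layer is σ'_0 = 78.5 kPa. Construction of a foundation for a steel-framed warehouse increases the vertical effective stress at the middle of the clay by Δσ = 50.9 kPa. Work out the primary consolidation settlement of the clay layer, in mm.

S_c ≈ 191 mm

Final effective stress: σ'_f = σ'_0 + Δσ = 78.5 + 50.9 = 129.4 kPa.
Normally consolidated clay, so the full stress increment lies on the virgin compression line:
S_c = C_c·H/(1+e₀)·log₁₀(σ'_f/σ'_0) = 0.21×7/(1+0.67)×log₁₀(129.4/78.5)
    = 0.88024 × 0.21706 = 0.1911 m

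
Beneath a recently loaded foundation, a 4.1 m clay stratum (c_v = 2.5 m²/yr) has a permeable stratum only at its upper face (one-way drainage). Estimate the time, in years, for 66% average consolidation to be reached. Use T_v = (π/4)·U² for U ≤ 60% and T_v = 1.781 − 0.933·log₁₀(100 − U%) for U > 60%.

t ≈ 2.37 years

Drainage path length: H_d = H = 4.1 m (single drainage).
U > 60%: T_v = 1.781 − 0.933·log₁₀(100 − 66) = 0.35213.
t = T_v·H_d²/c_v = 0.35213×4.1²/2.5 = 2.368 years.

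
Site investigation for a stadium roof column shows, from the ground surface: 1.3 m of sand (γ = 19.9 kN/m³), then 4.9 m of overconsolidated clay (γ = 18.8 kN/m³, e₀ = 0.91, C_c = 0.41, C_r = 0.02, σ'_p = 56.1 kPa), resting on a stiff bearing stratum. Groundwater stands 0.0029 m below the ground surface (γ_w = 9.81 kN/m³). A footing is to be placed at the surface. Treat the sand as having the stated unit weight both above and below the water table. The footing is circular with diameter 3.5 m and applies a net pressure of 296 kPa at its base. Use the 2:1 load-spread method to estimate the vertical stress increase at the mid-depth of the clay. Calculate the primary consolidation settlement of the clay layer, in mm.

S_c ≈ 293 mm

Mid-depth of clay below the ground surface: z = 1.3 + 4.9/2 = 3.75 m.
Total vertical stress at mid-clay: σ_v = 19.9×1.3 + 18.8×2.45 = 71.93 kPa.
Pore pressure: u = 9.81×(3.75 − 0.0029) = 36.758 kPa.
Initial effective stress: σ'_0 = σ_v − u = 71.93 − 36.758 = 35.172 kPa.
Stress increase at mid-clay by the 2:1 spreading method:
Δσ ≈ qD²/(D+z)² = 296×3.5²/(3.5+3.75)² = 68.985 kPa
Final effective stress: σ'_f = 35.172 + 68.985 = 104.16 kPa.
σ'_f = 104.16 > σ'_p = 56.1 kPa, so the stress path crosses the preconsolidation pressure — recompression up to σ'_p, then virgin compression beyond:
S_c = H/(1+e₀)·[C_r·log₁₀(σ'_p/σ'_0) + C_c·log₁₀(σ'_f/σ'_p)]
    = 4.9/1.91 × [0.02×log₁₀(56.1/35.172) + 0.41×log₁₀(104.16/56.1)]
    = 2.5654 × [0.0040553 + 0.11018] = 0.2931 m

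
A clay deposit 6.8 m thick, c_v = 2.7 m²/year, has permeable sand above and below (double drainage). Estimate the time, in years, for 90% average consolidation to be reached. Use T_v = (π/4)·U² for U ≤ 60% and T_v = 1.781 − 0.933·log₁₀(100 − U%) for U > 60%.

t ≈ 3.63 years

Drainage path length: H_d = H/2 = 3.4 m (double drainage).
U > 60%: T_v = 1.781 − 0.933·log₁₀(100 − 90) = 0.848.
t = T_v·H_d²/c_v = 0.848×3.4²/2.7 = 3.631 years.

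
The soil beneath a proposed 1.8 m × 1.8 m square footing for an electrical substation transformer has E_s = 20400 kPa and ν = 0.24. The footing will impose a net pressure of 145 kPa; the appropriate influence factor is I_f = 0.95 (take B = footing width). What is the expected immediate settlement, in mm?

Immediate (elastic) settlement: S_e = q·B·(1−ν²)/E_s · I_f.
S_e = 145 × 1.8 × (1 − 0.24²) / 20400 × 0.95
    = 145 × 1.8 × 0.9424 / 20400 × 0.95
    = 0.01145 m = 11.45 mm

S_e ≈ 11.5 mm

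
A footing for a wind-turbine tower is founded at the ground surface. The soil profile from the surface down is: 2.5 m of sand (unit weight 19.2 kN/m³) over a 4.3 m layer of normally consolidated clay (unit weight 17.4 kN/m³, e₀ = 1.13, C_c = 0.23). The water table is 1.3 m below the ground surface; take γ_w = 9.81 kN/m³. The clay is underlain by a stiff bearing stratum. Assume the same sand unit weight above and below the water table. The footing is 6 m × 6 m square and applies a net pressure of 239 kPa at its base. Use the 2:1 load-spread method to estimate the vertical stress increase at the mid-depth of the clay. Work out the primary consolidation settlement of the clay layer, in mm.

Mid-depth of clay below the ground surface: z = 2.5 + 4.3/2 = 4.65 m.
Total vertical stress at mid-clay: σ_v = 19.2×2.5 + 17.4×2.15 = 85.41 kPa.
Pore pressure: u = 9.81×(4.65 − 1.3) = 32.864 kPa.
Initial effective stress: σ'_0 = σ_v − u = 85.41 − 32.864 = 52.546 kPa.
Stress increase at mid-clay by the 2:1 spreading method:
Δσ = qBL/((B+z)(L+z)) = 239×6×6/((6+4.65)(6+4.65)) = 75.858 kPa
Final effective stress: σ'_f = σ'_0 + Δσ = 52.546 + 75.858 = 128.4 kPa.
Normally consolidated clay, so the full stress increment lies on the virgin compression line:
S_c = C_c·H/(1+e₀)·log₁₀(σ'_f/σ'_0) = 0.23×4.3/(1+1.13)×log₁₀(128.4/52.546)
    = 0.46432 × 0.38803 = 0.1802 m

S_c ≈ 180 mm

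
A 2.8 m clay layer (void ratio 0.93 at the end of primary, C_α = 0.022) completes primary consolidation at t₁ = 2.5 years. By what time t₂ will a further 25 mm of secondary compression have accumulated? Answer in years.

t₂ ≈ 15.2 years

S_s = C_α·H/(1+e_p)·log₁₀(t₂/t₁) ⇒ log₁₀(t₂/t₁) = S_s·(1+e_p)/(C_α·H).
log₁₀(t₂/t₁) = 0.025 × (1+0.93) / (0.022×2.8) = 0.7833
t₂ = t₁ × 10^0.7833 = 2.5 × 6.071 = 15.18 years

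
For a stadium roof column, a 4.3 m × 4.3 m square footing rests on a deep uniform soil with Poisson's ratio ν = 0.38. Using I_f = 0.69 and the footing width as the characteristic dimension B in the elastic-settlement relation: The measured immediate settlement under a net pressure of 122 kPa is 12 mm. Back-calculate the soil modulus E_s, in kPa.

S_e = q·B·(1−ν²)/E_s · I_f  ⇒  E_s = q·B·(1−ν²)·I_f / S_e.
E_s = 122 × 4.3 × 0.8556 × 0.69 / 0.012 = 25810 kPa

E_s ≈ 25800 kPa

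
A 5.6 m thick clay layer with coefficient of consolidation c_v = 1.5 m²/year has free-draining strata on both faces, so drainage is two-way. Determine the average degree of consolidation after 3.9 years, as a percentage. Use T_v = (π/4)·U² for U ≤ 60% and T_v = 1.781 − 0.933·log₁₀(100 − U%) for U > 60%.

U ≈ 87.1 %

Drainage path length: H_d = H/2 = 2.8 m (double drainage).
T_v = c_v·t/H_d² = 1.5×3.9/2.8² = 0.74617.
T_v = 0.74617 corresponds to the U > 60% branch:
U = 1 − 10^((1.781 − T_v)/0.933)/100 = 0.8714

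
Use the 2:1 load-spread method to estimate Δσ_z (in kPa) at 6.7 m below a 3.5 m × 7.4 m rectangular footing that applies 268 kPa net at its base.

Δσ_z ≈ 48.3 kPa

By the 2:1 method the load spreads at 1 horizontal : 2 vertical, so at depth z the loaded area has grown by z in each plan dimension:
Δσ = qBL/((B+z)(L+z)) = 268×3.5×7.4/((3.5+6.7)(7.4+6.7)) = 48.263 kPa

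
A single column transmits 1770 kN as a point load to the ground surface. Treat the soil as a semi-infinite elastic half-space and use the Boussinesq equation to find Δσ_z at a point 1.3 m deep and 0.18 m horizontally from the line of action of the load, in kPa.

Δσ_z ≈ 477 kPa

Boussinesq vertical stress below a point load on an elastic half-space:
Δσ_z = 3P/(2πz²) · [1 + (r/z)²]^(−5/2)
r/z = 0.18/1.3 = 0.13846; [1+(r/z)²]^(−5/2) = 0.95363.
Δσ_z = 3×1770/(2π×1.3²) × 0.95363 = 500.07 × 0.95363 = 476.9 kPa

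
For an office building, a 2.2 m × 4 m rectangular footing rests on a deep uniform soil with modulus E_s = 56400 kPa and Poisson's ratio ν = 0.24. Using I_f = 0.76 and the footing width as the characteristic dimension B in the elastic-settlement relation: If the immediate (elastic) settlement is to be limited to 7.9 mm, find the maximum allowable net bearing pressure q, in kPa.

q ≈ 283 kPa

S_e = q·B·(1−ν²)/E_s · I_f  ⇒  q = S_e·E_s / (B·(1−ν²)·I_f).
q = 0.0079 × 56400 / (2.2 × 0.9424 × 0.76) = 282.8 kPa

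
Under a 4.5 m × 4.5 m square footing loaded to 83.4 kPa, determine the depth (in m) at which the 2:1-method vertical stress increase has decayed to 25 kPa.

2:1 spreading — at depth z the loaded area has grown by z in each plan dimension:
qB²/(B+z)² = Δσ_z ⇒ z = B(√(q/Δσ_z) − 1) = 4.5×(√(83.4/25) − 1) = 3.719 m

z ≈ 3.72 m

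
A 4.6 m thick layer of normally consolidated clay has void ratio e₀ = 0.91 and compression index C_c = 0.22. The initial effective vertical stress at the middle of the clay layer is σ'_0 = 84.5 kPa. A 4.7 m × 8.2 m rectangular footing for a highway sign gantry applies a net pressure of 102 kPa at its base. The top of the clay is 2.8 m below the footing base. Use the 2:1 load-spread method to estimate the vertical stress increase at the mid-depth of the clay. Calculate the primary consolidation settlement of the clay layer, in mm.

Mid-depth of clay below the footing base: z = 2.8 + 4.6/2 = 5.1 m.
Stress increase at mid-clay by the 2:1 spreading method:
Δσ = qBL/((B+z)(L+z)) = 102×4.7×8.2/((4.7+5.1)(8.2+5.1)) = 30.16 kPa
Final effective stress: σ'_f = σ'_0 + Δσ = 84.5 + 30.16 = 114.66 kPa.
Normally consolidated clay, so the full stress increment lies on the virgin compression line:
S_c = C_c·H/(1+e₀)·log₁₀(σ'_f/σ'_0) = 0.22×4.6/(1+0.91)×log₁₀(114.66/84.5)
    = 0.52984 × 0.13256 = 0.07024 m

S_c ≈ 70.2 mm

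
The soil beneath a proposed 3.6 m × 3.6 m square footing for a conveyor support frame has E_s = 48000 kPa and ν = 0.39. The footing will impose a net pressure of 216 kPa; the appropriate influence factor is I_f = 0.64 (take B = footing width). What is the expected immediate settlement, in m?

Immediate (elastic) settlement: S_e = q·B·(1−ν²)/E_s · I_f.
S_e = 216 × 3.6 × (1 − 0.39²) / 48000 × 0.64
    = 216 × 3.6 × 0.8479 / 48000 × 0.64
    = 0.008791 m

S_e ≈ 0.00879 m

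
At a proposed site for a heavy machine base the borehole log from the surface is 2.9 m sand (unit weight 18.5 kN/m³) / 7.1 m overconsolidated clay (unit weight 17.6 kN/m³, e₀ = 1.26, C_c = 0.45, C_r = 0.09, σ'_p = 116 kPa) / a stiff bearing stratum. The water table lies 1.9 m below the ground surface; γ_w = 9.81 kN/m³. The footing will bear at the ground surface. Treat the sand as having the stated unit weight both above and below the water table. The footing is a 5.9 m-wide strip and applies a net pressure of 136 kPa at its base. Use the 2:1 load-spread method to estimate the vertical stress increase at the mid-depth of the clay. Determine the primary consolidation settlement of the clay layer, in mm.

S_c ≈ 159 mm

Mid-depth of clay below the ground surface: z = 2.9 + 7.1/2 = 6.45 m.
Total vertical stress at mid-clay: σ_v = 18.5×2.9 + 17.6×3.55 = 116.13 kPa.
Pore pressure: u = 9.81×(6.45 − 1.9) = 44.636 kPa.
Initial effective stress: σ'_0 = σ_v − u = 116.13 − 44.636 = 71.494 kPa.
Stress increase at mid-clay by the 2:1 spreading method:
Δσ = qB/(B+z) = 136×5.9/(5.9+6.45) = 64.972 kPa
Final effective stress: σ'_f = 71.494 + 64.972 = 136.47 kPa.
σ'_f = 136.47 > σ'_p = 116 kPa, so the stress path crosses the preconsolidation pressure — recompression up to σ'_p, then virgin compression beyond:
S_c = H/(1+e₀)·[C_r·log₁₀(σ'_p/σ'_0) + C_c·log₁₀(σ'_f/σ'_p)]
    = 7.1/2.26 × [0.09×log₁₀(116/71.494) + 0.45×log₁₀(136.47/116)]
    = 3.1416 × [0.018917 + 0.031761] = 0.1592 m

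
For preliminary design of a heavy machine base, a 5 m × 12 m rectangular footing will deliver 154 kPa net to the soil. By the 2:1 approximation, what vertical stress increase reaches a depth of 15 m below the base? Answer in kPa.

Δσ_z ≈ 17.1 kPa

By the 2:1 method the load spreads at 1 horizontal : 2 vertical, so at depth z the loaded area has grown by z in each plan dimension:
Δσ = qBL/((B+z)(L+z)) = 154×5×12/((5+15)(12+15)) = 17.111 kPa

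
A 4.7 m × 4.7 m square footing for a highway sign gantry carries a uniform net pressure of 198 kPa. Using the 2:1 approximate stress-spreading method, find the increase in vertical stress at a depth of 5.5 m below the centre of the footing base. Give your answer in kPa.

Δσ_z ≈ 42 kPa

By the 2:1 method the load spreads at 1 horizontal : 2 vertical, so at depth z the loaded area has grown by z in each plan dimension:
Δσ = qBL/((B+z)(L+z)) = 198×4.7×4.7/((4.7+5.5)(4.7+5.5)) = 42.04 kPa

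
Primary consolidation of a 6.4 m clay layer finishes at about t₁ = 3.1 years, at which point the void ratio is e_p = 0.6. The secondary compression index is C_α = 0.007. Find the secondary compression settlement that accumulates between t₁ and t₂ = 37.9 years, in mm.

S_s ≈ 30.4 mm

Secondary compression: S_s = C_α·H/(1+e_p)·log₁₀(t₂/t₁)
S_s = 0.007×6.4/(1+0.6)×log₁₀(37.9/3.1)
    = 0.028 × 1.087 = 0.03044 m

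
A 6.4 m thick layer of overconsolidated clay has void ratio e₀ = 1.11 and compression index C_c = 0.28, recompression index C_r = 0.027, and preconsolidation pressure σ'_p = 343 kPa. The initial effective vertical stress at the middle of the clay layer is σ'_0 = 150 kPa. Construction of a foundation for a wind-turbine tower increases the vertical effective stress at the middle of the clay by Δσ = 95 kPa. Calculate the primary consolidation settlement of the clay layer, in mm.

Final effective stress: σ'_f = 150 + 95 = 245 kPa.
σ'_f = 245 ≤ σ'_p = 343 kPa, so the clay remains overconsolidated and only the recompression index applies:
S_c = C_r·H/(1+e₀)·log₁₀(σ'_f/σ'_0) = 0.027×6.4/2.11×log₁₀(245/150)
    = 0.081896 × 0.21307 = 0.01745 m

S_c ≈ 17.4 mm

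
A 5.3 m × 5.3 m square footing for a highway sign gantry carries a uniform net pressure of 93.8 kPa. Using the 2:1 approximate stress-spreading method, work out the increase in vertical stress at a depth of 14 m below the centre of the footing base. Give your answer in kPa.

Δσ_z ≈ 7.07 kPa

By the 2:1 method the load spreads at 1 horizontal : 2 vertical, so at depth z the loaded area has grown by z in each plan dimension:
Δσ = qBL/((B+z)(L+z)) = 93.8×5.3×5.3/((5.3+14)(5.3+14)) = 7.0736 kPa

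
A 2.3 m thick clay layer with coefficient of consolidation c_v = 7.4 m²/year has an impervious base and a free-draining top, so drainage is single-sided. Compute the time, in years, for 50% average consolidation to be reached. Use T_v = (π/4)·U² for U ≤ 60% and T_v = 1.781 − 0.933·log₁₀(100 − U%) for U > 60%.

Drainage path length: H_d = H = 2.3 m (single drainage).
U ≤ 60%: T_v = (π/4)·U² = (π/4)×0.5² = 0.19635.
t = T_v·H_d²/c_v = 0.19635×2.3²/7.4 = 0.1404 years.

t ≈ 0.14 years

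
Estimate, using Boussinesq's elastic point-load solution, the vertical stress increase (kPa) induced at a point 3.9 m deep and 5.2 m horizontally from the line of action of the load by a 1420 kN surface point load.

Δσ_z ≈ 3.47 kPa

Boussinesq vertical stress below a point load on an elastic half-space:
Δσ_z = 3P/(2πz²) · [1 + (r/z)²]^(−5/2)
r/z = 5.2/3.9 = 1.3333; [1+(r/z)²]^(−5/2) = 0.07776.
Δσ_z = 3×1420/(2π×3.9²) × 0.07776 = 44.576 × 0.07776 = 3.466 kPa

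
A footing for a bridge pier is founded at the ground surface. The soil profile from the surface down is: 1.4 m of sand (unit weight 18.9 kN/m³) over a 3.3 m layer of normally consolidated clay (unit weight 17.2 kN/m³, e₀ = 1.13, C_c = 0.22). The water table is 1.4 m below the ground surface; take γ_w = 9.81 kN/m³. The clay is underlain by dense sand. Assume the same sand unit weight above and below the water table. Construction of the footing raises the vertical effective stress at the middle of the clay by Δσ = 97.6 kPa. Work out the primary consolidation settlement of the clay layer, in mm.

Mid-depth of clay below the ground surface: z = 1.4 + 3.3/2 = 3.05 m.
Total vertical stress at mid-clay: σ_v = 18.9×1.4 + 17.2×1.65 = 54.84 kPa.
Pore pressure: u = 9.81×(3.05 − 1.4) = 16.186 kPa.
Initial effective stress: σ'_0 = σ_v − u = 54.84 − 16.186 = 38.654 kPa.
Final effective stress: σ'_f = σ'_0 + Δσ = 38.654 + 97.6 = 136.25 kPa.
Normally consolidated clay, so the full stress increment lies on the virgin compression line:
S_c = C_c·H/(1+e₀)·log₁₀(σ'_f/σ'_0) = 0.22×3.3/(1+1.13)×log₁₀(136.25/38.654)
    = 0.34085 × 0.54714 = 0.1865 m

S_c ≈ 186 mm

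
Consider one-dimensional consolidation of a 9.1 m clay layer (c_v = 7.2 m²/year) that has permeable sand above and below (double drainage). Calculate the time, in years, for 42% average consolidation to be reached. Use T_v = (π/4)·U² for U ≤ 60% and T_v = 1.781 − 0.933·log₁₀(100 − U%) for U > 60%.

t ≈ 0.398 years

Drainage path length: H_d = H/2 = 4.55 m (double drainage).
U ≤ 60%: T_v = (π/4)·U² = (π/4)×0.42² = 0.13854.
t = T_v·H_d²/c_v = 0.13854×4.55²/7.2 = 0.3984 years.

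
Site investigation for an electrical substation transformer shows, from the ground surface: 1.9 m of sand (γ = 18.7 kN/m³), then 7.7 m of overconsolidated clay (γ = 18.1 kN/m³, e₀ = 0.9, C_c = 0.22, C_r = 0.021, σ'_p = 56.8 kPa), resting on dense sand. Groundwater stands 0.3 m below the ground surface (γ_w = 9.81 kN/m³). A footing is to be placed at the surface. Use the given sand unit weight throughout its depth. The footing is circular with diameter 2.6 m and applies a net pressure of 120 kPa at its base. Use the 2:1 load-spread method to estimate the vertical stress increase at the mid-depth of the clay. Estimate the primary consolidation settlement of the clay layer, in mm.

S_c ≈ 45.9 mm

Mid-depth of clay below the ground surface: z = 1.9 + 7.7/2 = 5.75 m.
Total vertical stress at mid-clay: σ_v = 18.7×1.9 + 18.1×3.85 = 105.22 kPa.
Pore pressure: u = 9.81×(5.75 − 0.3) = 53.465 kPa.
Initial effective stress: σ'_0 = σ_v − u = 105.22 − 53.465 = 51.755 kPa.
Stress increase at mid-clay by the 2:1 spreading method:
Δσ ≈ qD²/(D+z)² = 120×2.6²/(2.6+5.75)² = 11.635 kPa
Final effective stress: σ'_f = 51.755 + 11.635 = 63.39 kPa.
σ'_f = 63.39 > σ'_p = 56.8 kPa, so the stress path crosses the preconsolidation pressure — recompression up to σ'_p, then virgin compression beyond:
S_c = H/(1+e₀)·[C_r·log₁₀(σ'_p/σ'_0) + C_c·log₁₀(σ'_f/σ'_p)]
    = 7.7/1.9 × [0.021×log₁₀(56.8/51.755) + 0.22×log₁₀(63.39/56.8)]
    = 4.0526 × [0.00084832 + 0.010488] = 0.04594 m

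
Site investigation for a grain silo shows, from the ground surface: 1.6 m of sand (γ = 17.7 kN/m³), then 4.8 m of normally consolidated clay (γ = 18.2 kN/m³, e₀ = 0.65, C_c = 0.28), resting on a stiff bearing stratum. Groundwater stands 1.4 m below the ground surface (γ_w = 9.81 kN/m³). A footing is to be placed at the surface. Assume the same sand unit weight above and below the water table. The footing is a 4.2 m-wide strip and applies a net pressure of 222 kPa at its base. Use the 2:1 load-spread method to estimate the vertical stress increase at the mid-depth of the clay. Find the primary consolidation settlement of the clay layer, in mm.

S_c ≈ 438 mm

Mid-depth of clay below the ground surface: z = 1.6 + 4.8/2 = 4 m.
Total vertical stress at mid-clay: σ_v = 17.7×1.6 + 18.2×2.4 = 72 kPa.
Pore pressure: u = 9.81×(4 − 1.4) = 25.506 kPa.
Initial effective stress: σ'_0 = σ_v − u = 72 − 25.506 = 46.494 kPa.
Stress increase at mid-clay by the 2:1 spreading method:
Δσ = qB/(B+z) = 222×4.2/(4.2+4) = 113.71 kPa
Final effective stress: σ'_f = σ'_0 + Δσ = 46.494 + 113.71 = 160.2 kPa.
Normally consolidated clay, so the full stress increment lies on the virgin compression line:
S_c = C_c·H/(1+e₀)·log₁₀(σ'_f/σ'_0) = 0.28×4.8/(1+0.65)×log₁₀(160.2/46.494)
    = 0.81455 × 0.53727 = 0.4376 m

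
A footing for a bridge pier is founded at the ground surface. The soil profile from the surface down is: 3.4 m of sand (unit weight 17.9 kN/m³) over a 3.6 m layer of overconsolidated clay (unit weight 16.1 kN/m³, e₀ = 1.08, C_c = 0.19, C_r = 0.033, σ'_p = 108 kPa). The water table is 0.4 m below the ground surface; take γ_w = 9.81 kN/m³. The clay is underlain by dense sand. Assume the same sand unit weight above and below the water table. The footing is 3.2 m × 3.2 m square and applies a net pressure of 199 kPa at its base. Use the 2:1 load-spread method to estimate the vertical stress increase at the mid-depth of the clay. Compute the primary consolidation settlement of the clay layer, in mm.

Mid-depth of clay below the ground surface: z = 3.4 + 3.6/2 = 5.2 m.
Total vertical stress at mid-clay: σ_v = 17.9×3.4 + 16.1×1.8 = 89.84 kPa.
Pore pressure: u = 9.81×(5.2 − 0.4) = 47.088 kPa.
Initial effective stress: σ'_0 = σ_v − u = 89.84 − 47.088 = 42.752 kPa.
Stress increase at mid-clay by the 2:1 spreading method:
Δσ = qBL/((B+z)(L+z)) = 199×3.2×3.2/((3.2+5.2)(3.2+5.2)) = 28.88 kPa
Final effective stress: σ'_f = 42.752 + 28.88 = 71.632 kPa.
σ'_f = 71.632 ≤ σ'_p = 108 kPa, so the clay remains overconsolidated and only the recompression index applies:
S_c = C_r·H/(1+e₀)·log₁₀(σ'_f/σ'_0) = 0.033×3.6/2.08×log₁₀(71.632/42.752)
    = 0.057116 × 0.22415 = 0.0128 m

S_c ≈ 12.8 mm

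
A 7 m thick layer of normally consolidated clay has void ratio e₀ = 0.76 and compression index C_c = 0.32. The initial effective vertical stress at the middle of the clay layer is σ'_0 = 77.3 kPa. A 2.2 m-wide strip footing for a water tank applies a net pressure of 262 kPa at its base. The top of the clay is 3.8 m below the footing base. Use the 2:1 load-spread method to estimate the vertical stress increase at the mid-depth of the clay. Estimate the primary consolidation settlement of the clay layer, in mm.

S_c ≈ 320 mm

Mid-depth of clay below the footing base: z = 3.8 + 7/2 = 7.3 m.
Stress increase at mid-clay by the 2:1 spreading method:
Δσ = qB/(B+z) = 262×2.2/(2.2+7.3) = 60.674 kPa
Final effective stress: σ'_f = σ'_0 + Δσ = 77.3 + 60.674 = 137.97 kPa.
Normally consolidated clay, so the full stress increment lies on the virgin compression line:
S_c = C_c·H/(1+e₀)·log₁₀(σ'_f/σ'_0) = 0.32×7/(1+0.76)×log₁₀(137.97/77.3)
    = 1.2727 × 0.25161 = 0.3202 m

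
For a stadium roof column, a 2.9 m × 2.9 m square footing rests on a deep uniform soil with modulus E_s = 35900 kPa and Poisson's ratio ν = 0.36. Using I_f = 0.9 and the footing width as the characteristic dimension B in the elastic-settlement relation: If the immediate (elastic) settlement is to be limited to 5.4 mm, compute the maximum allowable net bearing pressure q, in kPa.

q ≈ 85.3 kPa

S_e = q·B·(1−ν²)/E_s · I_f  ⇒  q = S_e·E_s / (B·(1−ν²)·I_f).
q = 0.0054 × 35900 / (2.9 × 0.8704 × 0.9) = 85.34 kPa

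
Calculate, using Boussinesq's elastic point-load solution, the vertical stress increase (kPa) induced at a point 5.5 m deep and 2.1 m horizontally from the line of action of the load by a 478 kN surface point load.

Δσ_z ≈ 5.37 kPa

Boussinesq vertical stress below a point load on an elastic half-space:
Δσ_z = 3P/(2πz²) · [1 + (r/z)²]^(−5/2)
r/z = 2.1/5.5 = 0.38182; [1+(r/z)²]^(−5/2) = 0.71161.
Δσ_z = 3×478/(2π×5.5²) × 0.71161 = 7.5447 × 0.71161 = 5.369 kPa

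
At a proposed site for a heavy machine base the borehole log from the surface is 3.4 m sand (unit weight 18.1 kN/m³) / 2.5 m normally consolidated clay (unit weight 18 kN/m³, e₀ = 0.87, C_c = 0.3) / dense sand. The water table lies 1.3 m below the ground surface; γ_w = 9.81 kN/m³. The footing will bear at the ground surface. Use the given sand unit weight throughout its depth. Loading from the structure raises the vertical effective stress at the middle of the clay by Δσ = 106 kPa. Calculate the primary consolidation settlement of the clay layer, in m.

Mid-depth of clay below the ground surface: z = 3.4 + 2.5/2 = 4.65 m.
Total vertical stress at mid-clay: σ_v = 18.1×3.4 + 18×1.25 = 84.04 kPa.
Pore pressure: u = 9.81×(4.65 − 1.3) = 32.864 kPa.
Initial effective stress: σ'_0 = σ_v − u = 84.04 − 32.864 = 51.176 kPa.
Final effective stress: σ'_f = σ'_0 + Δσ = 51.176 + 106 = 157.18 kPa.
Normally consolidated clay, so the full stress increment lies on the virgin compression line:
S_c = C_c·H/(1+e₀)·log₁₀(σ'_f/σ'_0) = 0.3×2.5/(1+0.87)×log₁₀(157.18/51.176)
    = 0.40107 × 0.48733 = 0.1955 m

S_c ≈ 0.195 m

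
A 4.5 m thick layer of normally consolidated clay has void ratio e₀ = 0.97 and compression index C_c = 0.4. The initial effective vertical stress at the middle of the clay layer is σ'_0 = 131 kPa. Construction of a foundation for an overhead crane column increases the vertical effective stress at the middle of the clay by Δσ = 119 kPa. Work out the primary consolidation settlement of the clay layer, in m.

Final effective stress: σ'_f = σ'_0 + Δσ = 131 + 119 = 250 kPa.
Normally consolidated clay, so the full stress increment lies on the virgin compression line:
S_c = C_c·H/(1+e₀)·log₁₀(σ'_f/σ'_0) = 0.4×4.5/(1+0.97)×log₁₀(250/131)
    = 0.91371 × 0.28067 = 0.2565 m

S_c ≈ 0.256 m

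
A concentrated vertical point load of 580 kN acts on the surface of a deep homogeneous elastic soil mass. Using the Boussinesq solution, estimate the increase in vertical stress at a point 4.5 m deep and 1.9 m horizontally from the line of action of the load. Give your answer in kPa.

Δσ_z ≈ 9.07 kPa

Boussinesq vertical stress below a point load on an elastic half-space:
Δσ_z = 3P/(2πz²) · [1 + (r/z)²]^(−5/2)
r/z = 1.9/4.5 = 0.42222; [1+(r/z)²]^(−5/2) = 0.66357.
Δσ_z = 3×580/(2π×4.5²) × 0.66357 = 13.676 × 0.66357 = 9.075 kPa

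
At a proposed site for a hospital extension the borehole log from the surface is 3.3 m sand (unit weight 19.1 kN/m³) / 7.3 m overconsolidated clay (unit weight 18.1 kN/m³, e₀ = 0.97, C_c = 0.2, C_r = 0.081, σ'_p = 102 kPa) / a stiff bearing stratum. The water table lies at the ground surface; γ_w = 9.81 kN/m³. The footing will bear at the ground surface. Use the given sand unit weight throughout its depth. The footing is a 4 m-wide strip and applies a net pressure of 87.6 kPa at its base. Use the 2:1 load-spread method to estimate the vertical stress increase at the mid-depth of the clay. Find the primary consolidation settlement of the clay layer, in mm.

Mid-depth of clay below the ground surface: z = 3.3 + 7.3/2 = 6.95 m.
Total vertical stress at mid-clay: σ_v = 19.1×3.3 + 18.1×3.65 = 129.09 kPa.
Pore pressure: u = 9.81×(6.95 − 0) = 68.18 kPa.
Initial effective stress: σ'_0 = σ_v − u = 129.09 − 68.18 = 60.91 kPa.
Stress increase at mid-clay by the 2:1 spreading method:
Δσ = qB/(B+z) = 87.6×4/(4+6.95) = 32 kPa
Final effective stress: σ'_f = 60.91 + 32 = 92.91 kPa.
σ'_f = 92.91 ≤ σ'_p = 102 kPa, so the clay remains overconsolidated and only the recompression index applies:
S_c = C_r·H/(1+e₀)·log₁₀(σ'_f/σ'_0) = 0.081×7.3/1.97×log₁₀(92.91/60.91)
    = 0.30015 × 0.18337 = 0.05504 m

S_c ≈ 55 mm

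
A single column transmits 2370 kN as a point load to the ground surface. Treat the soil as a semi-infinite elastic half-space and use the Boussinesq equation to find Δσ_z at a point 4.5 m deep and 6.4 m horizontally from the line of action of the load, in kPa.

Boussinesq vertical stress below a point load on an elastic half-space:
Δσ_z = 3P/(2πz²) · [1 + (r/z)²]^(−5/2)
r/z = 6.4/4.5 = 1.4222; [1+(r/z)²]^(−5/2) = 0.062952.
Δσ_z = 3×2370/(2π×4.5²) × 0.062952 = 55.881 × 0.062952 = 3.518 kPa

Δσ_z ≈ 3.52 kPa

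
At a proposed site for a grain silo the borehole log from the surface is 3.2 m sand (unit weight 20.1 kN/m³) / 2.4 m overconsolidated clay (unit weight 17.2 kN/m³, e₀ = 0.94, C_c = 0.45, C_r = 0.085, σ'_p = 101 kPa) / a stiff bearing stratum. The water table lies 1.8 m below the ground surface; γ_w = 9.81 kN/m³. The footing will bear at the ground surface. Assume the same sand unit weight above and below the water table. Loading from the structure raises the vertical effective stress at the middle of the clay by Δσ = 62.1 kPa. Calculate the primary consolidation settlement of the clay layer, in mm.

Mid-depth of clay below the ground surface: z = 3.2 + 2.4/2 = 4.4 m.
Total vertical stress at mid-clay: σ_v = 20.1×3.2 + 17.2×1.2 = 84.96 kPa.
Pore pressure: u = 9.81×(4.4 − 1.8) = 25.506 kPa.
Initial effective stress: σ'_0 = σ_v − u = 84.96 − 25.506 = 59.454 kPa.
Final effective stress: σ'_f = 59.454 + 62.1 = 121.55 kPa.
σ'_f = 121.55 > σ'_p = 101 kPa, so the stress path crosses the preconsolidation pressure — recompression up to σ'_p, then virgin compression beyond:
S_c = H/(1+e₀)·[C_r·log₁₀(σ'_p/σ'_0) + C_c·log₁₀(σ'_f/σ'_p)]
    = 2.4/1.94 × [0.085×log₁₀(101/59.454) + 0.45×log₁₀(121.55/101)]
    = 1.2371 × [0.019562 + 0.036195] = 0.06898 m

S_c ≈ 69 mm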